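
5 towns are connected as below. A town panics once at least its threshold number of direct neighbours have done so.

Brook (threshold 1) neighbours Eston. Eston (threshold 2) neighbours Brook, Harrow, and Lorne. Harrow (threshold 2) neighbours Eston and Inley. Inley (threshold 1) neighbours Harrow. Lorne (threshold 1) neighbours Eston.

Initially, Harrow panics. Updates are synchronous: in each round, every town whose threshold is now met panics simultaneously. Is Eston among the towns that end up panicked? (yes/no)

Round 1 — Harrow panics (initial).
Round 2 — checking thresholds:
  Eston: 1 of 3 neighbours < 2, below threshold.
  Inley: 1 of 1 neighbours ≥ 1, panics.
Round 3 — no new panics; cascade stops.

no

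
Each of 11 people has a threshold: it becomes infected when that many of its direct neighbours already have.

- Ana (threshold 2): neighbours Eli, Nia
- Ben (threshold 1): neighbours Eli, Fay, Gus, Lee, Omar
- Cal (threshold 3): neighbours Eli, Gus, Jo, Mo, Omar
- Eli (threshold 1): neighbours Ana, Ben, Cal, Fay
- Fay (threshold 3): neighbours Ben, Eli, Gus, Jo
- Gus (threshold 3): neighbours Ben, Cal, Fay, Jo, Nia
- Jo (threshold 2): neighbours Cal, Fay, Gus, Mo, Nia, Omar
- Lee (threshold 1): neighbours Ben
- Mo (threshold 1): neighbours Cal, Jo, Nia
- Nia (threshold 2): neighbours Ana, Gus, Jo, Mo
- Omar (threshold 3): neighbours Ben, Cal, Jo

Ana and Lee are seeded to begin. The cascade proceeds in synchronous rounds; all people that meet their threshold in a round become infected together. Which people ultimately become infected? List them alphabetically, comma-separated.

Ana, Ben, Eli, Lee

Round 1 — Ana, Lee become infected (initial).
Round 2 — checking thresholds:
  Ben: 1 of 5 neighbours ≥ 1, becomes infected.
  Eli: 1 of 4 neighbours ≥ 1, becomes infected.
  Nia: 1 of 4 neighbours < 2, not yet.
Round 3 — no new infections; cascade stops.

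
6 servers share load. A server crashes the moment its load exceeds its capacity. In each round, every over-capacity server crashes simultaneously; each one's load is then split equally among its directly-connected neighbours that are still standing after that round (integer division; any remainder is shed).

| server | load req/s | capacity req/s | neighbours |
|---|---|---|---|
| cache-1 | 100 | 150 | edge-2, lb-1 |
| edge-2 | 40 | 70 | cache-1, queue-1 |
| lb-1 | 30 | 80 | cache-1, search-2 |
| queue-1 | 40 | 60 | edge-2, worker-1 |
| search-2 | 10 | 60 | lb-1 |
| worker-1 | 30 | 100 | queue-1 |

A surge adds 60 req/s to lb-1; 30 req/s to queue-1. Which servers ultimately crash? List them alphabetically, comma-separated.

Round 1 — lb-1 at 90 > 80; queue-1 at 70 > 60. lb-1, queue-1 crash.
  lb-1 sheds 90 req/s to cache-1, search-2: 45 each.
    cache-1: 100+45 = 145 ≤ 150
    search-2: 10+45 = 55 ≤ 60
  queue-1 sheds 70 req/s to edge-2, worker-1: 35 each.
    edge-2: 40+35 = 75 > 70
    worker-1: 30+35 = 65 ≤ 100
Round 2 — edge-2 crashes.
  edge-2 sheds 75 req/s to cache-1: 75 each.
    cache-1: 145+75 = 220 > 150
Round 3 — cache-1 crashes.
  cache-1 sheds 220 req/s: no online neighbours, lost.
No further crashes.

cache-1, edge-2, lb-1, queue-1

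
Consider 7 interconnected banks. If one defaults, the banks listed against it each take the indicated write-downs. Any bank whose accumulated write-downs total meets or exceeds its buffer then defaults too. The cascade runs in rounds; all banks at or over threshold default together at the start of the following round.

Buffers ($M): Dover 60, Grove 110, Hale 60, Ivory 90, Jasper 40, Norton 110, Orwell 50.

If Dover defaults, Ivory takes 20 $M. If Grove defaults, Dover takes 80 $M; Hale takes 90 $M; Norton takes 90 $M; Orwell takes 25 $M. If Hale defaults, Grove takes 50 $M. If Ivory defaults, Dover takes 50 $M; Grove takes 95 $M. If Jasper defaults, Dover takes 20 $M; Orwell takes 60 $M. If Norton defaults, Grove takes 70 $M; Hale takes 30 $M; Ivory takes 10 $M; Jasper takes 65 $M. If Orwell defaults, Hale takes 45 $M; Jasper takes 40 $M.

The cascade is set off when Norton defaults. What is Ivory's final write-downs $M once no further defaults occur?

Round 1 — Norton defaults (initial).
  Grove: +70 → 70 < 110
  Hale: +30 → 30 < 60
  Ivory: +10 → 10 < 90
  Jasper: +65 → 65 ≥ 40
Round 2 — Jasper defaults.
  Dover: +20 → 20 < 60
  Orwell: +60 → 60 ≥ 50
Round 3 — Orwell defaults.
  Hale: +45 → 75 ≥ 60
Round 4 — Hale defaults.
  Grove: +50 → 120 ≥ 110
Round 5 — Grove defaults.
  Dover: +80 → 100 ≥ 60
Round 6 — Dover defaults.
  Ivory: +20 → 30 < 90
No further defaults.

30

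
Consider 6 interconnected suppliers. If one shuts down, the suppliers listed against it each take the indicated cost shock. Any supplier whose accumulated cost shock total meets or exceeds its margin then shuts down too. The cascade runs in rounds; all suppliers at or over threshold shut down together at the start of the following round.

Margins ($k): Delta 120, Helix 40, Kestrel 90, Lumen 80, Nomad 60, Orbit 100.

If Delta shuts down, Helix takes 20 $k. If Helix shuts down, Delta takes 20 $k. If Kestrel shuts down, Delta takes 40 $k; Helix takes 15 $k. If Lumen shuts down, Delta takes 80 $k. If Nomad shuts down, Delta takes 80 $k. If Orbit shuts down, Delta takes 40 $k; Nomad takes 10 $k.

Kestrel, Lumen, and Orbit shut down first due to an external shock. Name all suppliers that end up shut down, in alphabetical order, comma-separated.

Round 1 — Kestrel, Lumen, Orbit shut down (initial).
  Delta: +40+80+40 → 160 ≥ 120
  Helix: +15 → 15 < 40
  Nomad: +10 → 10 < 60
Round 2 — Delta shuts down.
  Helix: +20 → 35 < 40
No further shutdowns.

Delta, Kestrel, Lumen, Orbit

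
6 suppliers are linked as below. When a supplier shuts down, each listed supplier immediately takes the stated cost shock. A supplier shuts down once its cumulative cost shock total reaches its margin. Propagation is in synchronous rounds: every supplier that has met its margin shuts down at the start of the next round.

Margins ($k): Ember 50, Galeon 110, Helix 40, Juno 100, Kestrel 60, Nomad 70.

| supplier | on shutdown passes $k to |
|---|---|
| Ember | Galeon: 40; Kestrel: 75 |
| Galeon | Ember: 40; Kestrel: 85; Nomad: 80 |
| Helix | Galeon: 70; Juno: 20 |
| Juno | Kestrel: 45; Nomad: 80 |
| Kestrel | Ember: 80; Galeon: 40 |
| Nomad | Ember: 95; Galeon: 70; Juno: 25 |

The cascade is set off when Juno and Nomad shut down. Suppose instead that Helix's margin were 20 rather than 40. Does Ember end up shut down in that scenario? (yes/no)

With Helix's margin at 20:
Round 1 — Juno, Nomad shut down (initial).
  Ember: +95 → 95 ≥ 50
  Galeon: +70 → 70 < 110
  Kestrel: +45 → 45 < 60
Round 2 — Ember shuts down.
  Galeon: +40 → 110 ≥ 110
  Kestrel: +75 → 120 ≥ 60
Round 3 — Galeon, Kestrel shut down.
No further shutdowns.

yes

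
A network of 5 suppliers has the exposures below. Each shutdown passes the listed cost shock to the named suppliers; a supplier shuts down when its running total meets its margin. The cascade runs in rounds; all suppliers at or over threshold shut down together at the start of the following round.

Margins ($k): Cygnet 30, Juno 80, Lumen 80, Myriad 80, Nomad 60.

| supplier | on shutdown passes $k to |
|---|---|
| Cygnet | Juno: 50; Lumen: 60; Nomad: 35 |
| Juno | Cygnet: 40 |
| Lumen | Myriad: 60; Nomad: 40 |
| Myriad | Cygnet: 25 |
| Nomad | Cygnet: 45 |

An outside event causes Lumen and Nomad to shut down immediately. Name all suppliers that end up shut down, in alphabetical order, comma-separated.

Cygnet, Lumen, Nomad

Round 1 — Lumen, Nomad shut down (initial).
  Cygnet: +45 → 45 ≥ 30
  Myriad: +60 → 60 < 80
Round 2 — Cygnet shuts down.
  Juno: +50 → 50 < 80
No further shutdowns.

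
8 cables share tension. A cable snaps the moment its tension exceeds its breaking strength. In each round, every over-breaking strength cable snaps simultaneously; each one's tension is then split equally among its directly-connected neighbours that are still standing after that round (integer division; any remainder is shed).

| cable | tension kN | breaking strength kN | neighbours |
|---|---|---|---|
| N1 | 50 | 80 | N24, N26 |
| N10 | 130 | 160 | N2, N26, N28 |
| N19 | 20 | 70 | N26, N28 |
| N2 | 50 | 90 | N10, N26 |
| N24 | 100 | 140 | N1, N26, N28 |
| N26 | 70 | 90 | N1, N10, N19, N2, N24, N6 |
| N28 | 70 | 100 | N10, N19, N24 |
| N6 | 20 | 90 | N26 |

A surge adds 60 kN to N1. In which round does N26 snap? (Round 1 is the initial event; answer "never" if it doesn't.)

Round 1 — N1 at 110 > 80. N1 snaps.
  N1 sheds 110 kN to N24, N26: 55 each.
    N24: 100+55 = 155 > 140
    N26: 70+55 = 125 > 90
Round 2 — N24, N26 snap.
  N24 sheds 155 kN to N28: 155 each.
    N28: 70+155 = 225 > 100
  N26 sheds 125 kN to N10, N19, N2, N6: 31 each (1 lost).
    N10: 130+31 = 161 > 160
    N19: 20+31 = 51 ≤ 70
    N2: 50+31 = 81 ≤ 90
    N6: 20+31 = 51 ≤ 90
Round 3 — N10, N28 snap.
  N10 sheds 161 kN to N2: 161 each.
    N2: 81+161 = 242 > 90
  N28 sheds 225 kN to N19: 225 each.
    N19: 51+225 = 276 > 70
Round 4 — N19, N2 snap.
  N19 sheds 276 kN: no online neighbours, lost.
  N2 sheds 242 kN: no online neighbours, lost.
No further breaks.

2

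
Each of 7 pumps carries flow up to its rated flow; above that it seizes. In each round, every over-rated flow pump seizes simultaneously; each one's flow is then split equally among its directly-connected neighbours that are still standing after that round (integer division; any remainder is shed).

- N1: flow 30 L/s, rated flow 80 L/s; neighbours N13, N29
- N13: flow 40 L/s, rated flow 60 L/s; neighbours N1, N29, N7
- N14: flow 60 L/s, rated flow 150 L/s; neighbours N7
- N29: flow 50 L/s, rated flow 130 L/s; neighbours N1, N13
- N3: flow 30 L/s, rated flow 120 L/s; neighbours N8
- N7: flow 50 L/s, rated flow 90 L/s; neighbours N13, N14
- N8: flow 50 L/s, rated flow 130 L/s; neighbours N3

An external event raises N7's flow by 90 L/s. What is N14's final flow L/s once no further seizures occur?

130

Round 1 — N7 at 140 > 90. N7 seizes.
  N7 sheds 140 L/s to N13, N14: 70 each.
    N13: 40+70 = 110 > 60
    N14: 60+70 = 130 ≤ 150
Round 2 — N13 seizes.
  N13 sheds 110 L/s to N1, N29: 55 each.
    N1: 30+55 = 85 > 80
    N29: 50+55 = 105 ≤ 130
Round 3 — N1 seizes.
  N1 sheds 85 L/s to N29: 85 each.
    N29: 105+85 = 190 > 130
Round 4 — N29 seizes.
  N29 sheds 190 L/s: no online neighbours, lost.
No further seizures.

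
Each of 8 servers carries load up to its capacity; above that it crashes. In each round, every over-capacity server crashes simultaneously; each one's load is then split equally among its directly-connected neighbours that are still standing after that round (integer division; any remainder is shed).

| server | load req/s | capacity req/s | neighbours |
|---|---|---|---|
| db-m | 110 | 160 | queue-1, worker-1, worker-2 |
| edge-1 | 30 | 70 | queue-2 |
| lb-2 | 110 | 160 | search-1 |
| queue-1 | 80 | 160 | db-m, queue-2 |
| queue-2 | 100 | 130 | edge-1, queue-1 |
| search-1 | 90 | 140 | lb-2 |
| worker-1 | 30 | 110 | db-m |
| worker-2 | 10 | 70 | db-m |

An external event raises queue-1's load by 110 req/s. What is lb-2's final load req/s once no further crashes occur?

Round 1 — queue-1 at 190 > 160. queue-1 crashes.
  queue-1 sheds 190 req/s to db-m, queue-2: 95 each.
    db-m: 110+95 = 205 > 160
    queue-2: 100+95 = 195 > 130
Round 2 — db-m, queue-2 crash.
  db-m sheds 205 req/s to worker-1, worker-2: 102 each (1 lost).
    worker-1: 30+102 = 132 > 110
    worker-2: 10+102 = 112 > 70
  queue-2 sheds 195 req/s to edge-1: 195 each.
    edge-1: 30+195 = 225 > 70
Round 3 — edge-1, worker-1, worker-2 crash.
  edge-1 sheds 225 req/s: no online neighbours, lost.
  worker-1 sheds 132 req/s: no online neighbours, lost.
  worker-2 sheds 112 req/s: no online neighbours, lost.
No further crashes.

110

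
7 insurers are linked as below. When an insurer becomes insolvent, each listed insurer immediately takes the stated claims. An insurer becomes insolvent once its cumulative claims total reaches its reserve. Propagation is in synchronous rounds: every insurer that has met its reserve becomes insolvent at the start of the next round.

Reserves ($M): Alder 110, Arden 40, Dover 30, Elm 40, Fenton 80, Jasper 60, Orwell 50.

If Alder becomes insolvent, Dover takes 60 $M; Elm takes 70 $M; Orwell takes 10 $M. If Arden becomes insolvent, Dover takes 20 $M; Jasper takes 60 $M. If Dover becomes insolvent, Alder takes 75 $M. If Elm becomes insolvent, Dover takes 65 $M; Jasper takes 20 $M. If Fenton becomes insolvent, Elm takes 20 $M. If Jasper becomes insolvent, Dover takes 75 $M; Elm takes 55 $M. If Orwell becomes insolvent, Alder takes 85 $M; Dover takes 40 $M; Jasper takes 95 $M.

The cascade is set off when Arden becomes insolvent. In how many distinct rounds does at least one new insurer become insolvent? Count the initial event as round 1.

3

Round 1 — Arden becomes insolvent (initial).
  Dover: +20 → 20 < 30
  Jasper: +60 → 60 ≥ 60
Round 2 — Jasper becomes insolvent.
  Dover: +75 → 95 ≥ 30
  Elm: +55 → 55 ≥ 40
Round 3 — Dover, Elm become insolvent.
  Alder: +75 → 75 < 110
No further insolvencies.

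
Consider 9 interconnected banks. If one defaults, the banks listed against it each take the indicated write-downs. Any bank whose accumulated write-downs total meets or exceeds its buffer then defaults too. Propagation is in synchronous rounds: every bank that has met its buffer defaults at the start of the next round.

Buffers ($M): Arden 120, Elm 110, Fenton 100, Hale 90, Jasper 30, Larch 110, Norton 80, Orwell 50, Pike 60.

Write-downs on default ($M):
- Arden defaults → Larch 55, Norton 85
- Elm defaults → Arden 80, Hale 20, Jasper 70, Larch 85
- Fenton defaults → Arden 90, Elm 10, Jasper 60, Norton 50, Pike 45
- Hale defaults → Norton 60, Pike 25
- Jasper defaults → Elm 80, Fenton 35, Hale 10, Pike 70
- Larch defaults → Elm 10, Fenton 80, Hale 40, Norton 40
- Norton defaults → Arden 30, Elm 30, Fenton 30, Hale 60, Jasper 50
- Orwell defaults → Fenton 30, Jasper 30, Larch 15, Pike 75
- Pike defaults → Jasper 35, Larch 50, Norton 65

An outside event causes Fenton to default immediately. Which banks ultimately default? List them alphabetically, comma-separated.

Round 1 — Fenton defaults (initial).
  Arden: +90 → 90 < 120
  Elm: +10 → 10 < 110
  Jasper: +60 → 60 ≥ 30
  Norton: +50 → 50 < 80
  Pike: +45 → 45 < 60
Round 2 — Jasper defaults.
  Elm: +80 → 90 < 110
  Hale: +10 → 10 < 90
  Pike: +70 → 115 ≥ 60
Round 3 — Pike defaults.
  Larch: +50 → 50 < 110
  Norton: +65 → 115 ≥ 80
Round 4 — Norton defaults.
  Arden: +30 → 120 ≥ 120
  Elm: +30 → 120 ≥ 110
  Hale: +60 → 70 < 90
Round 5 — Arden, Elm default.
  Hale: +20 → 90 ≥ 90
  Larch: +55+85 → 190 ≥ 110
Round 6 — Hale, Larch default.
No further defaults.

Arden, Elm, Fenton, Hale, Jasper, Larch, Norton, Pike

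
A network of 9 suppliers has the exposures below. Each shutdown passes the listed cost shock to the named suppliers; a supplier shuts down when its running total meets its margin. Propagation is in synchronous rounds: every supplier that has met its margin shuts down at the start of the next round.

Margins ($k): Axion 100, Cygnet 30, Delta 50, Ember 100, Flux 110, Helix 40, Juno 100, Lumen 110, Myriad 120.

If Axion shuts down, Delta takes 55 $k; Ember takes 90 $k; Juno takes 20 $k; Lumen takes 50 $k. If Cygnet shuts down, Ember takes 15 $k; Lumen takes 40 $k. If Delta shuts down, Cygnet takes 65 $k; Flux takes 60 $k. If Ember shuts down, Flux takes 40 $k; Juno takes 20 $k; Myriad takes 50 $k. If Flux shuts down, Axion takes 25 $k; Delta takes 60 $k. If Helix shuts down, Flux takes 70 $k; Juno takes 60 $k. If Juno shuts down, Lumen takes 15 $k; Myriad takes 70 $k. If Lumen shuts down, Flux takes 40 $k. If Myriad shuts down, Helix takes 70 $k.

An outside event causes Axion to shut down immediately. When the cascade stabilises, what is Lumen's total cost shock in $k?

90

Round 1 — Axion shuts down (initial).
  Delta: +55 → 55 ≥ 50
  Ember: +90 → 90 < 100
  Juno: +20 → 20 < 100
  Lumen: +50 → 50 < 110
Round 2 — Delta shuts down.
  Cygnet: +65 → 65 ≥ 30
  Flux: +60 → 60 < 110
Round 3 — Cygnet shuts down.
  Ember: +15 → 105 ≥ 100
  Lumen: +40 → 90 < 110
Round 4 — Ember shuts down.
  Flux: +40 → 100 < 110
  Juno: +20 → 40 < 100
  Myriad: +50 → 50 < 120
No further shutdowns.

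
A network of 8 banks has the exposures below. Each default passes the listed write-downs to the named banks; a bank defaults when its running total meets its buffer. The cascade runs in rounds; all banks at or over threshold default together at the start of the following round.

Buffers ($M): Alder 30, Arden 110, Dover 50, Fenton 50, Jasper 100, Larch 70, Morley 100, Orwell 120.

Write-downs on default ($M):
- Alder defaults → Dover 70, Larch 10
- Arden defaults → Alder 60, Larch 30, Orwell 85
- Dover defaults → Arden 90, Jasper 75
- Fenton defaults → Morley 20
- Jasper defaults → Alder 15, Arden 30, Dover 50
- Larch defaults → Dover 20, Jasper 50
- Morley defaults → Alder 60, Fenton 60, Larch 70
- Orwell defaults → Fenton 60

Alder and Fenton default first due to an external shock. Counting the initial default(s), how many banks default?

3

Round 1 — Alder, Fenton default (initial).
  Dover: +70 → 70 ≥ 50
  Larch: +10 → 10 < 70
  Morley: +20 → 20 < 100
Round 2 — Dover defaults.
  Arden: +90 → 90 < 110
  Jasper: +75 → 75 < 100
No further defaults.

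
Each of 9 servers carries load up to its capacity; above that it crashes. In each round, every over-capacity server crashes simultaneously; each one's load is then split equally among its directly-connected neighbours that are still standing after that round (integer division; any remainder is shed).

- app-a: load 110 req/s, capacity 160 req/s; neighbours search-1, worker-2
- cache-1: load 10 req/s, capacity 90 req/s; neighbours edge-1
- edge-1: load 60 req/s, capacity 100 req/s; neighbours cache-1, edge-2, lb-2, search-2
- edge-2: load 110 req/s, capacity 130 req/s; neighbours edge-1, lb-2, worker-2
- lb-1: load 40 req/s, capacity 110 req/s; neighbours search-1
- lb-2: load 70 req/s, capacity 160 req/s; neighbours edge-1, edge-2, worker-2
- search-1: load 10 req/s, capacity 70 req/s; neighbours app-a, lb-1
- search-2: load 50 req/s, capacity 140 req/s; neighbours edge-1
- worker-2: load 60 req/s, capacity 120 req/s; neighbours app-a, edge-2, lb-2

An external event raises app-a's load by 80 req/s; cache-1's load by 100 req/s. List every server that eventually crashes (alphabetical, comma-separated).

Round 1 — app-a at 190 > 160; cache-1 at 110 > 90. app-a, cache-1 crash.
  app-a sheds 190 req/s to search-1, worker-2: 95 each.
    search-1: 10+95 = 105 > 70
    worker-2: 60+95 = 155 > 120
  cache-1 sheds 110 req/s to edge-1: 110 each.
    edge-1: 60+110 = 170 > 100
Round 2 — edge-1, search-1, worker-2 crash.
  edge-1 sheds 170 req/s to edge-2, lb-2, search-2: 56 each (2 lost).
    edge-2: 110+56 = 166 > 130
    lb-2: 70+56 = 126 ≤ 160
    search-2: 50+56 = 106 ≤ 140
  search-1 sheds 105 req/s to lb-1: 105 each.
    lb-1: 40+105 = 145 > 110
  worker-2 sheds 155 req/s to edge-2, lb-2: 77 each (1 lost).
    edge-2: 166+77 = 243 > 130
    lb-2: 126+77 = 203 > 160
Round 3 — edge-2, lb-1, lb-2 crash.
  edge-2 sheds 243 req/s: no online neighbours, lost.
  lb-1 sheds 145 req/s: no online neighbours, lost.
  lb-2 sheds 203 req/s: no online neighbours, lost.
No further crashes.

app-a, cache-1, edge-1, edge-2, lb-1, lb-2, search-1, worker-2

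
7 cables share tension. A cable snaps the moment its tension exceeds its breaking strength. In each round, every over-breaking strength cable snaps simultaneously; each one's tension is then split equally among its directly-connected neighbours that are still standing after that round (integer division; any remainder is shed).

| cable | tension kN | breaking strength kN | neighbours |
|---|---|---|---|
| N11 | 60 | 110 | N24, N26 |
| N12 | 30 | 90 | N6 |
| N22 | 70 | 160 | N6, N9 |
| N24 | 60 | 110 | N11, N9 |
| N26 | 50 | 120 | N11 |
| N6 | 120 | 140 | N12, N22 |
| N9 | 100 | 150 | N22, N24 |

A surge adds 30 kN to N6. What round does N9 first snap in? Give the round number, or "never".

never

Round 1 — N6 at 150 > 140. N6 snaps.
  N6 sheds 150 kN to N12, N22: 75 each.
    N12: 30+75 = 105 > 90
    N22: 70+75 = 145 ≤ 160
Round 2 — N12 snaps.
  N12 sheds 105 kN: no online neighbours, lost.
No further breaks.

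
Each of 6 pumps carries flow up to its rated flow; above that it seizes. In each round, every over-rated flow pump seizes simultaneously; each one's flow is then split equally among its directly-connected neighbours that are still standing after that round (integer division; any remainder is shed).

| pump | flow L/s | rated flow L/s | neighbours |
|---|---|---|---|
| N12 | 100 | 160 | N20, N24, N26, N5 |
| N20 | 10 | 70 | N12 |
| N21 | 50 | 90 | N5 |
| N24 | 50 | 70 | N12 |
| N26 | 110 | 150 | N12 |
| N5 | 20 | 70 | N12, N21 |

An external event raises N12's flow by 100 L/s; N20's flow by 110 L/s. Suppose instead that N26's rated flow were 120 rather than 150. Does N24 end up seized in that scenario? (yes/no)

yes

With N26's rated flow at 120:
Round 1 — N12 at 200 > 160; N20 at 120 > 70. N12, N20 seize.
  N12 sheds 200 L/s to N24, N26, N5: 66 each (2 lost).
    N24: 50+66 = 116 > 70
    N26: 110+66 = 176 > 120
    N5: 20+66 = 86 > 70
  N20 sheds 120 L/s: no online neighbours, lost.
Round 2 — N24, N26, N5 seize.
  N24 sheds 116 L/s: no online neighbours, lost.
  N26 sheds 176 L/s: no online neighbours, lost.
  N5 sheds 86 L/s to N21: 86 each.
    N21: 50+86 = 136 > 90
Round 3 — N21 seizes.
  N21 sheds 136 L/s: no online neighbours, lost.
No further seizures.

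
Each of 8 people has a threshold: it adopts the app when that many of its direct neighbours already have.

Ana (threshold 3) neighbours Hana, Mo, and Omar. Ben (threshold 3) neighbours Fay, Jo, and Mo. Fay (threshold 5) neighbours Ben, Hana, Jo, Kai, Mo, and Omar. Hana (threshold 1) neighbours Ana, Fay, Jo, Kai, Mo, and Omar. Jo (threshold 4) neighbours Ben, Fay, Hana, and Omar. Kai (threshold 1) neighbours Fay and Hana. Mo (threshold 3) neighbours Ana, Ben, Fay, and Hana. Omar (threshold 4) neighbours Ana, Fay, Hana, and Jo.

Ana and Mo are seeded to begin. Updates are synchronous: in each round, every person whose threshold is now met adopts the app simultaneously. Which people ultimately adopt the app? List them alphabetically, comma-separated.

Round 1 — Ana, Mo adopt the app (initial).
Round 2 — checking thresholds:
  Ben: 1 of 3 neighbours < 3, below threshold.
  Fay: 1 of 6 neighbours < 5, below threshold.
  Hana: 2 of 6 neighbours ≥ 1, adopts the app.
  Omar: 1 of 4 neighbours < 4, below threshold.
Round 3 — checking thresholds:
  Ben: 1 of 3 neighbours < 3, below threshold.
  Fay: 2 of 6 neighbours < 5, below threshold.
  Jo: 1 of 4 neighbours < 4, below threshold.
  Kai: 1 of 2 neighbours ≥ 1, adopts the app.
  Omar: 2 of 4 neighbours < 4, below threshold.
Round 4 — no new adoptions; cascade stops.

Ana, Hana, Kai, Mo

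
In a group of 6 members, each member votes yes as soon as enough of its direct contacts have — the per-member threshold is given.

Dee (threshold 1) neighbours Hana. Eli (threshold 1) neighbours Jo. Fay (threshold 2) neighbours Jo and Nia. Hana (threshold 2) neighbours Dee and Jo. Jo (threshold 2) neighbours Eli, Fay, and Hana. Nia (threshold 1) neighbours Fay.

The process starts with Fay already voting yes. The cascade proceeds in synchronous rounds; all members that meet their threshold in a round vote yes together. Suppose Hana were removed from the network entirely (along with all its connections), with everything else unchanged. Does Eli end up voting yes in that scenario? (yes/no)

With Hana removed:
Round 1 — Fay votes yes (initial).
Round 2 — checking thresholds:
  Jo: 1 of 2 neighbours < 2, below threshold.
  Nia: 1 of 1 neighbours ≥ 1, votes yes.
Round 3 — no new yes votes; cascade stops.

no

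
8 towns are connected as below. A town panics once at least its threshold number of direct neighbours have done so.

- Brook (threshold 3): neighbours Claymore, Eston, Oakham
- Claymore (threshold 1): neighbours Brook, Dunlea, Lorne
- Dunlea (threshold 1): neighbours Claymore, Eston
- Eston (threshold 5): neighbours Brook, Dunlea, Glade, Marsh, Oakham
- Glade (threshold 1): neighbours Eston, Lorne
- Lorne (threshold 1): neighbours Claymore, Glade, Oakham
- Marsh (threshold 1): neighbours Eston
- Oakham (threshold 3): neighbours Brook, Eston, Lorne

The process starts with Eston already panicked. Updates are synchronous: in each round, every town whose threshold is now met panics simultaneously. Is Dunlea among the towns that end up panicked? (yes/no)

yes

Round 1 — Eston panics (initial).
Round 2 — checking thresholds:
  Brook: 1 of 3 neighbours < 3, not yet.
  Dunlea: 1 of 2 neighbours ≥ 1, panics.
  Glade: 1 of 2 neighbours ≥ 1, panics.
  Marsh: 1 of 1 neighbours ≥ 1, panics.
  Oakham: 1 of 3 neighbours < 3, not yet.
Round 3 — checking thresholds:
  Brook: 1 of 3 neighbours < 3, not yet.
  Claymore: 1 of 3 neighbours ≥ 1, panics.
  Lorne: 1 of 3 neighbours ≥ 1, panics.
  Oakham: 1 of 3 neighbours < 3, not yet.
Round 4 — no new panics; cascade stops.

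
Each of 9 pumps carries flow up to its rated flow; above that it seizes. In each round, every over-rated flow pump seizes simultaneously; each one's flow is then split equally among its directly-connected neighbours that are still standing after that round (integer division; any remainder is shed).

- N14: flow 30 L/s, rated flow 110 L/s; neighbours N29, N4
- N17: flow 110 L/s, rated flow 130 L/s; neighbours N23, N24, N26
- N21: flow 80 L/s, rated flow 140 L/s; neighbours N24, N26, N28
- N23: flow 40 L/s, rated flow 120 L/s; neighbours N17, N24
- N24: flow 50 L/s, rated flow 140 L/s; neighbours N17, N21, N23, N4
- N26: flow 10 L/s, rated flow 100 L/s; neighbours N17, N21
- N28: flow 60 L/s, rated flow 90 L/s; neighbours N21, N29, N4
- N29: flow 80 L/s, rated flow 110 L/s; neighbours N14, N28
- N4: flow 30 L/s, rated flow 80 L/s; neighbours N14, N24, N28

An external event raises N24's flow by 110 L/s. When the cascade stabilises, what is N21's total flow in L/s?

120

Round 1 — N24 at 160 > 140. N24 seizes.
  N24 sheds 160 L/s to N17, N21, N23, N4: 40 each.
    N17: 110+40 = 150 > 130
    N21: 80+40 = 120 ≤ 140
    N23: 40+40 = 80 ≤ 120
    N4: 30+40 = 70 ≤ 80
Round 2 — N17 seizes.
  N17 sheds 150 L/s to N23, N26: 75 each.
    N23: 80+75 = 155 > 120
    N26: 10+75 = 85 ≤ 100
Round 3 — N23 seizes.
  N23 sheds 155 L/s: no online neighbours, lost.
No further seizures.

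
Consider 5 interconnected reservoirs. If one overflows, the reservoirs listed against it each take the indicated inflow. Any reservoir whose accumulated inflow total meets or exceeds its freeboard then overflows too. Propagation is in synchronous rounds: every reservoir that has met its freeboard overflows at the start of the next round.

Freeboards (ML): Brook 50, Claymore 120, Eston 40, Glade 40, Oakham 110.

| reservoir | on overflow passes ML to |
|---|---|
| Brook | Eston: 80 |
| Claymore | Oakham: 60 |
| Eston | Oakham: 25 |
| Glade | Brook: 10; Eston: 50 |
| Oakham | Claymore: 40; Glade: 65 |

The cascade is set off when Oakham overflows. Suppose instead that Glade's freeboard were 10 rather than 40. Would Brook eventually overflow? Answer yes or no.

With Glade's freeboard at 10:
Round 1 — Oakham overflows (initial).
  Claymore: +40 → 40 < 120
  Glade: +65 → 65 ≥ 10
Round 2 — Glade overflows.
  Brook: +10 → 10 < 50
  Eston: +50 → 50 ≥ 40
Round 3 — Eston overflows.
No further overflows.

no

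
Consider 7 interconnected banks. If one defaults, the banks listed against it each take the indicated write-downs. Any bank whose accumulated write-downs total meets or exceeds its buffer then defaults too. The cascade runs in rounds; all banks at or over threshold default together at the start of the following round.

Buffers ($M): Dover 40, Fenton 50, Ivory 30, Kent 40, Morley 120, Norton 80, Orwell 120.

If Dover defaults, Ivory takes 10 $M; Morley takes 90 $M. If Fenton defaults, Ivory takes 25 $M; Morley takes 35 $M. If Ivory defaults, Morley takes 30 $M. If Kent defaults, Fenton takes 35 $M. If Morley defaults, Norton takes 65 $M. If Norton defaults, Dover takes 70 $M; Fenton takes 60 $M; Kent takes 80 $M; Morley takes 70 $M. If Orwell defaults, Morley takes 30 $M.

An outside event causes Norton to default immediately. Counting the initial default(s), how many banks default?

Round 1 — Norton defaults (initial).
  Dover: +70 → 70 ≥ 40
  Fenton: +60 → 60 ≥ 50
  Kent: +80 → 80 ≥ 40
  Morley: +70 → 70 < 120
Round 2 — Dover, Fenton, Kent default.
  Ivory: +10+25 → 35 ≥ 30
  Morley: +90+35 → 195 ≥ 120
Round 3 — Ivory, Morley default.
No further defaults.

6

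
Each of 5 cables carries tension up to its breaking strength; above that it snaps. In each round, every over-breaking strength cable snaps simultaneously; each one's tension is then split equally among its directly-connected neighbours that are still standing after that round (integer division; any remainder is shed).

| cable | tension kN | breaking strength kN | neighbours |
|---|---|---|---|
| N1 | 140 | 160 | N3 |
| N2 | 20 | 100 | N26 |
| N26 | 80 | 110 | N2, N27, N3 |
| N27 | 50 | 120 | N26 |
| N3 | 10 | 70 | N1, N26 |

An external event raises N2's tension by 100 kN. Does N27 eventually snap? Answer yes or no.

Round 1 — N2 at 120 > 100. N2 snaps.
  N2 sheds 120 kN to N26: 120 each.
    N26: 80+120 = 200 > 110
Round 2 — N26 snaps.
  N26 sheds 200 kN to N27, N3: 100 each.
    N27: 50+100 = 150 > 120
    N3: 10+100 = 110 > 70
Round 3 — N27, N3 snap.
  N27 sheds 150 kN: no online neighbours, lost.
  N3 sheds 110 kN to N1: 110 each.
    N1: 140+110 = 250 > 160
Round 4 — N1 snaps.
  N1 sheds 250 kN: no online neighbours, lost.
No further breaks.

yes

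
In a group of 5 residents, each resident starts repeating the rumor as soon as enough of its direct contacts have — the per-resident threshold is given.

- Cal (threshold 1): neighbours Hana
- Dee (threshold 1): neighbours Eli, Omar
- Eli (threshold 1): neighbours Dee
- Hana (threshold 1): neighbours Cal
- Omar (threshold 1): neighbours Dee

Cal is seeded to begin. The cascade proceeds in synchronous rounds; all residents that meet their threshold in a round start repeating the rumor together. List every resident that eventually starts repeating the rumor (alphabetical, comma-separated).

Cal, Hana

Round 1 — Cal starts repeating the rumor (initial).
Round 2 — checking thresholds:
  Hana: 1 of 1 neighbours ≥ 1, starts repeating the rumor.
Round 3 — no new spreads; cascade stops.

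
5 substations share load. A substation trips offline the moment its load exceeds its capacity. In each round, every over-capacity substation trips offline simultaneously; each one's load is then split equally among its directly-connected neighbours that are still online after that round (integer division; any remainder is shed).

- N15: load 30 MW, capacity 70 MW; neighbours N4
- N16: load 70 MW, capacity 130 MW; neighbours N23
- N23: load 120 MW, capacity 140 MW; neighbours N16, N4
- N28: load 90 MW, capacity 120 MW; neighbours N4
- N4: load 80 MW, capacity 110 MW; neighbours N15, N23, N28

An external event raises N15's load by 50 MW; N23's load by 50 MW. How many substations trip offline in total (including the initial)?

Round 1 — N15 at 80 > 70; N23 at 170 > 140. N15, N23 trip offline.
  N15 sheds 80 MW to N4: 80 each.
    N4: 80+80 = 160 > 110
  N23 sheds 170 MW to N16, N4: 85 each.
    N16: 70+85 = 155 > 130
    N4: 160+85 = 245 > 110
Round 2 — N16, N4 trip offline.
  N16 sheds 155 MW: no online neighbours, lost.
  N4 sheds 245 MW to N28: 245 each.
    N28: 90+245 = 335 > 120
Round 3 — N28 trips offline.
  N28 sheds 335 MW: no online neighbours, lost.
No further trips.

5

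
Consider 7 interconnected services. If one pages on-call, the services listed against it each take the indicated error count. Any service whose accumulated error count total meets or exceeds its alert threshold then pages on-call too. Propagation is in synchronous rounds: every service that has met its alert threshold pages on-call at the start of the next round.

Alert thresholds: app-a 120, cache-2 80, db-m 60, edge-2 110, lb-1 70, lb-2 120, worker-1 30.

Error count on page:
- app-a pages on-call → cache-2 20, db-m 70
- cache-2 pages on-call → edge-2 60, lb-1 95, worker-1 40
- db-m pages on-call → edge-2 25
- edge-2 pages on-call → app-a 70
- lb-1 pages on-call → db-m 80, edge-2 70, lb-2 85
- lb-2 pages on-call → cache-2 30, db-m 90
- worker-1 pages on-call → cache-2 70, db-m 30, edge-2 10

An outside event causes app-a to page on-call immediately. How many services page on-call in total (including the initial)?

Round 1 — app-a pages on-call (initial).
  cache-2: +20 → 20 < 80
  db-m: +70 → 70 ≥ 60
Round 2 — db-m pages on-call.
  edge-2: +25 → 25 < 110
No further pages.

2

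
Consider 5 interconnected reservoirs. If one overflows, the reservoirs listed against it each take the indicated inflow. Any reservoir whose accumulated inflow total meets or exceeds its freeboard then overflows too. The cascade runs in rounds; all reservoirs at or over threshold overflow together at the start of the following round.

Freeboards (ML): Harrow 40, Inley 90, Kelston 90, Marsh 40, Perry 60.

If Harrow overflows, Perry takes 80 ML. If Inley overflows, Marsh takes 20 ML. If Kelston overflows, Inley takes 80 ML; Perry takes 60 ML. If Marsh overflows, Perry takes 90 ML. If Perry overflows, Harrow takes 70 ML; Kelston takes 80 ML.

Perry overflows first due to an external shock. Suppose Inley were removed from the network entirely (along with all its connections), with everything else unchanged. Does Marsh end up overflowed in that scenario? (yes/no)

no

With Inley removed:
Round 1 — Perry overflows (initial).
  Harrow: +70 → 70 ≥ 40
  Kelston: +80 → 80 < 90
Round 2 — Harrow overflows.
No further overflows.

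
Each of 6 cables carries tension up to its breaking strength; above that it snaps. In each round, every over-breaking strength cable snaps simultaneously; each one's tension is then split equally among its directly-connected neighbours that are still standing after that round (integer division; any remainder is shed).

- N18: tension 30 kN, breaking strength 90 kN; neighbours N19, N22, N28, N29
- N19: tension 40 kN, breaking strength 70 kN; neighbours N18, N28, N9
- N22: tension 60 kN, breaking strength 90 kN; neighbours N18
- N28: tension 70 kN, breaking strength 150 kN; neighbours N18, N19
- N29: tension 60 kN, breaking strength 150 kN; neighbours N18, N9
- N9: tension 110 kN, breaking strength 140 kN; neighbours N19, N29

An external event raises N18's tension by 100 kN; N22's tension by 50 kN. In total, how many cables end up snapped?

6

Round 1 — N18 at 130 > 90; N22 at 110 > 90. N18, N22 snap.
  N18 sheds 130 kN to N19, N28, N29: 43 each (1 lost).
    N19: 40+43 = 83 > 70
    N28: 70+43 = 113 ≤ 150
    N29: 60+43 = 103 ≤ 150
  N22 sheds 110 kN: no online neighbours, lost.
Round 2 — N19 snaps.
  N19 sheds 83 kN to N28, N9: 41 each (1 lost).
    N28: 113+41 = 154 > 150
    N9: 110+41 = 151 > 140
Round 3 — N28, N9 snap.
  N28 sheds 154 kN: no online neighbours, lost.
  N9 sheds 151 kN to N29: 151 each.
    N29: 103+151 = 254 > 150
Round 4 — N29 snaps.
  N29 sheds 254 kN: no online neighbours, lost.
No further breaks.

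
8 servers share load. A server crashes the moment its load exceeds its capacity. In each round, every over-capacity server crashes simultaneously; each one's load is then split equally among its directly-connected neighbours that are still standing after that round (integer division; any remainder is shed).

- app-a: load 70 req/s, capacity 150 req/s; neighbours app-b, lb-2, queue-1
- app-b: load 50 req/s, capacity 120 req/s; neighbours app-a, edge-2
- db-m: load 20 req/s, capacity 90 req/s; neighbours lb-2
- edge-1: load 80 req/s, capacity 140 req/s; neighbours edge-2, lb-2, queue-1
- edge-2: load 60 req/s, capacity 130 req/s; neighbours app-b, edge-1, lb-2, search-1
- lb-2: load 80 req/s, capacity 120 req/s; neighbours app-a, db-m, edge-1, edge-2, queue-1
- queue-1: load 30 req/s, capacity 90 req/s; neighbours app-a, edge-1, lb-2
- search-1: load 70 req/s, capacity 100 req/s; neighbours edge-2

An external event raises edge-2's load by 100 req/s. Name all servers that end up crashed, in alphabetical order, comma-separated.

edge-2, search-1

Round 1 — edge-2 at 160 > 130. edge-2 crashes.
  edge-2 sheds 160 req/s to app-b, edge-1, lb-2, search-1: 40 each.
    app-b: 50+40 = 90 ≤ 120
    edge-1: 80+40 = 120 ≤ 140
    lb-2: 80+40 = 120 ≤ 120
    search-1: 70+40 = 110 > 100
Round 2 — search-1 crashes.
  search-1 sheds 110 req/s: no online neighbours, lost.
No further crashes.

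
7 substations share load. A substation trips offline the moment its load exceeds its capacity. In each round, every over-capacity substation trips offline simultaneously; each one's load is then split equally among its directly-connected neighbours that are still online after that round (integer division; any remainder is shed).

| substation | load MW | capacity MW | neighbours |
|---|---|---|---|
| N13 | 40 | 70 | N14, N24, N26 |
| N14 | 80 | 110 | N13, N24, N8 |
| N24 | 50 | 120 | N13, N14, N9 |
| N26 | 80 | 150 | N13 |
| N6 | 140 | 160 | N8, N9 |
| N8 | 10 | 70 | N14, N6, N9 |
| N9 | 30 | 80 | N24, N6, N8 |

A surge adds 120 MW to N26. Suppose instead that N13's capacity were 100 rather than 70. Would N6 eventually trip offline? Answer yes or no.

yes

With N13's capacity at 100:
Round 1 — N26 at 200 > 150. N26 trips offline.
  N26 sheds 200 MW to N13: 200 each.
    N13: 40+200 = 240 > 100
Round 2 — N13 trips offline.
  N13 sheds 240 MW to N14, N24: 120 each.
    N14: 80+120 = 200 > 110
    N24: 50+120 = 170 > 120
Round 3 — N14, N24 trip offline.
  N14 sheds 200 MW to N8: 200 each.
    N8: 10+200 = 210 > 70
  N24 sheds 170 MW to N9: 170 each.
    N9: 30+170 = 200 > 80
Round 4 — N8, N9 trip offline.
  N8 sheds 210 MW to N6: 210 each.
    N6: 140+210 = 350 > 160
  N9 sheds 200 MW to N6: 200 each.
    N6: 350+200 = 550 > 160
Round 5 — N6 trips offline.
  N6 sheds 550 MW: no online neighbours, lost.
No further trips.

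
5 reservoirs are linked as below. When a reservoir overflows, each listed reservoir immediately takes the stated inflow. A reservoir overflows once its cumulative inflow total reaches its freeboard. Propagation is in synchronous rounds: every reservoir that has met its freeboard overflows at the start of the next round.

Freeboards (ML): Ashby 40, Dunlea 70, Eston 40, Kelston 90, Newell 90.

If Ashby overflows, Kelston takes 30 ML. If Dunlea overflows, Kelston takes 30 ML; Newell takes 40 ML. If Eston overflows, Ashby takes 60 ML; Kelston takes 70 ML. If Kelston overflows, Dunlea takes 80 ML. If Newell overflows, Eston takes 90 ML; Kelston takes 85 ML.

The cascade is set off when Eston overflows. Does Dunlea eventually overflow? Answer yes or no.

Round 1 — Eston overflows (initial).
  Ashby: +60 → 60 ≥ 40
  Kelston: +70 → 70 < 90
Round 2 — Ashby overflows.
  Kelston: +30 → 100 ≥ 90
Round 3 — Kelston overflows.
  Dunlea: +80 → 80 ≥ 70
Round 4 — Dunlea overflows.
  Newell: +40 → 40 < 90
No further overflows.

yes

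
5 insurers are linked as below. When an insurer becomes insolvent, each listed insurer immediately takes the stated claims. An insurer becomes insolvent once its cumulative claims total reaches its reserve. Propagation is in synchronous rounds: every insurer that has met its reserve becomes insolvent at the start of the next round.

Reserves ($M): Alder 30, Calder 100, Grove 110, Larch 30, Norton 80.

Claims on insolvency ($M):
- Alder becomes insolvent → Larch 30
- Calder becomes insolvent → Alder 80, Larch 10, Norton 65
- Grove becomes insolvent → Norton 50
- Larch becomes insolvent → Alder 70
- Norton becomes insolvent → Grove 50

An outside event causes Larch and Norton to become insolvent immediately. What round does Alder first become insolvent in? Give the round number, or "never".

Round 1 — Larch, Norton become insolvent (initial).
  Alder: +70 → 70 ≥ 30
  Grove: +50 → 50 < 110
Round 2 — Alder becomes insolvent.
No further insolvencies.

2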